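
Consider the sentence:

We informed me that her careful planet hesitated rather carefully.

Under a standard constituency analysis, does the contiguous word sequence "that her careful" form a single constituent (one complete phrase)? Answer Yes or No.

No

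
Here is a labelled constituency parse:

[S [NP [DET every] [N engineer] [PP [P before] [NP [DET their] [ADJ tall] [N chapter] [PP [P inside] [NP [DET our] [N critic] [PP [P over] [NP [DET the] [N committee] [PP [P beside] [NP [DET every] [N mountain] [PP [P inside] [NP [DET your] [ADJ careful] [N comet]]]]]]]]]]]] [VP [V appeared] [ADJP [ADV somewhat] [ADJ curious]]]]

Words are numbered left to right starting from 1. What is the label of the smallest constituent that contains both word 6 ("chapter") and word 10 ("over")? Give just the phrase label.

NP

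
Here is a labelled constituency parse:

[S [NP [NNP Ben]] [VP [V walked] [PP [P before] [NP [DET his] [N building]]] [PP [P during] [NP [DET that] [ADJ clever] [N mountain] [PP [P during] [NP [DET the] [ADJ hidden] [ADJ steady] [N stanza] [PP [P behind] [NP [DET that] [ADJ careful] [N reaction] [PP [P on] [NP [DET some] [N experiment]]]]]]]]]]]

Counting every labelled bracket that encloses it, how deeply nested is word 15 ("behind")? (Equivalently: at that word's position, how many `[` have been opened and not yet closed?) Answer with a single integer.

8

Path from the root down to the word: S → VP → PP → NP → PP → NP → PP → P. That is 8 enclosing brackets.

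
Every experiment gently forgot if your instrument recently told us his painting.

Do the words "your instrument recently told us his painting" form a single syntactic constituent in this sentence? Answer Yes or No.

These words form the whole clause headed by "told", so yes — one constituent.

Yes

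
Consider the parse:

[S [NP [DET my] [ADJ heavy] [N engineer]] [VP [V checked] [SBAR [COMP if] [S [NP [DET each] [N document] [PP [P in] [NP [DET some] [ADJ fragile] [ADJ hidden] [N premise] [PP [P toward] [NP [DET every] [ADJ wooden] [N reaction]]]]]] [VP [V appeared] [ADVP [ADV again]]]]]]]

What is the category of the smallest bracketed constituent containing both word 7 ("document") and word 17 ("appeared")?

Word 7 lies under S → VP → SBAR → S → NP → N; word 17 lies under S → VP → SBAR → S → VP → V. The lowest shared node is the S.

S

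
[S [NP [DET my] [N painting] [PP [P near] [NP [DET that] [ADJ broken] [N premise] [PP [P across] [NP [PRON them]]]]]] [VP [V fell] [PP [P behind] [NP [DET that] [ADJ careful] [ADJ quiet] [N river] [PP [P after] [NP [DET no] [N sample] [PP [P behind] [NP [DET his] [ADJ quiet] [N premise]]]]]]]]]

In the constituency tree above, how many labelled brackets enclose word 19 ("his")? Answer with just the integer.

The word sits inside DET, which is inside NP, inside PP, inside NP, inside PP, inside NP, inside PP, inside VP, inside S — 9 brackets in all.

9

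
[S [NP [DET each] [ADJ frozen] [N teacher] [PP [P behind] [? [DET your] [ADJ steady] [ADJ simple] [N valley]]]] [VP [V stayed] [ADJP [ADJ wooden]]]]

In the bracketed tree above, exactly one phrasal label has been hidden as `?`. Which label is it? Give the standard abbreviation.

NP

Looking at what the `?` directly dominates — DET 'your', ADJ 'steady', ADJ 'simple', N 'valley' — this is a noun phrase (NP).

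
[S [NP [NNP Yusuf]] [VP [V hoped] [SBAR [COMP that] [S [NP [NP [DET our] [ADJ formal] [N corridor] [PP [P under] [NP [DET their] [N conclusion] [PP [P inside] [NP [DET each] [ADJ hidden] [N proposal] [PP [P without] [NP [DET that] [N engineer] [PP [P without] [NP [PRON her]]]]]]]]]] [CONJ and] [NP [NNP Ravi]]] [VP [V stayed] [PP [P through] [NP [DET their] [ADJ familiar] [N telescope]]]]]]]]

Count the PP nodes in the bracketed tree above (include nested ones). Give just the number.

5

Listing each PP by its span: [PP under their conclusion inside each hidden proposal without that engineer without her]; [PP inside each hidden proposal without that engineer without her]; [PP without that engineer without her]; [PP without her]; [PP through their familiar telescope] — that makes 5.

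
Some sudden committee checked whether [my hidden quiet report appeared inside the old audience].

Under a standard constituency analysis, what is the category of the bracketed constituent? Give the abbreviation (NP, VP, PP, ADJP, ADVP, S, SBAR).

"appeared" is the head of the bracketed span, so the span is a clause: S.

S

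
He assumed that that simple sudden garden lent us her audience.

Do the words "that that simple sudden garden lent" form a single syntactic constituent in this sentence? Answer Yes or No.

No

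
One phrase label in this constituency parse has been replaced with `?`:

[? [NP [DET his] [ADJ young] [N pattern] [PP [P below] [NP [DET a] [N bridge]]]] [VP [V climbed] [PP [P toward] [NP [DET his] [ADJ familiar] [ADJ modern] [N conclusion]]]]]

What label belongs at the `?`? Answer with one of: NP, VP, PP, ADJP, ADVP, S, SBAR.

S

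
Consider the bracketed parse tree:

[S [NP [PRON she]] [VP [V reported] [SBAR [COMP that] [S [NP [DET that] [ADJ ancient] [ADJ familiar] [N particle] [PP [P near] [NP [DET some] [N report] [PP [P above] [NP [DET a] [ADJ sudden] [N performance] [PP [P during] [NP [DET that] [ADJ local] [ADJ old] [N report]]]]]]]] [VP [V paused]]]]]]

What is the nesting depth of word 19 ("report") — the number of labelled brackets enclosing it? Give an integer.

Path from the root down to the word: S → VP → SBAR → S → NP → PP → NP → PP → NP → PP → NP → N. That is 12 enclosing brackets.

12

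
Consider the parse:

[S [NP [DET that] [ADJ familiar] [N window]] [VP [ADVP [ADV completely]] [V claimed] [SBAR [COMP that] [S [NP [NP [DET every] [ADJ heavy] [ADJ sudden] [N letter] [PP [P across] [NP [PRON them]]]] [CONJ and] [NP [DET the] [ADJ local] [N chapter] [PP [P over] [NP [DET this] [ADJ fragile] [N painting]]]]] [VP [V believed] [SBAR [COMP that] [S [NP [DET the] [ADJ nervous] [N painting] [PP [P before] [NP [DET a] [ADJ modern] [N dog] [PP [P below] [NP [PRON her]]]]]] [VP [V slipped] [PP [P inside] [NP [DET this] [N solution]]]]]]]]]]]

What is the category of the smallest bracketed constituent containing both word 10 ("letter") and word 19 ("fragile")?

NP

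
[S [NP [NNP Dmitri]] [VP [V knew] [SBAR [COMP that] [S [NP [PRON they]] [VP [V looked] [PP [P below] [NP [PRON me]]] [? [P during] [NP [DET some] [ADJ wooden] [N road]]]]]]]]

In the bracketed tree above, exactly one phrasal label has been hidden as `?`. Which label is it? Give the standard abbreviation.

PP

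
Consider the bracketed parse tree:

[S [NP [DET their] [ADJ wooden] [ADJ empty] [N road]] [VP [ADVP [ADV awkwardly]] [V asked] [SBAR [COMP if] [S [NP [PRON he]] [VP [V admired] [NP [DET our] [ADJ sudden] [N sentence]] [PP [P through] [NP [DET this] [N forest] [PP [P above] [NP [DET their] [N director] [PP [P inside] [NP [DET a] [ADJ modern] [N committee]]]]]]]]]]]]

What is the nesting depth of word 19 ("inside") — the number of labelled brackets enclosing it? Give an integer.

11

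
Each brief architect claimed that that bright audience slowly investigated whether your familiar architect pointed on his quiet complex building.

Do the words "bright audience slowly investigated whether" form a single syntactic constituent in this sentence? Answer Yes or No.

The sequence begins inside the noun phrase "that bright audience" and ends inside the verb phrase "slowly investigated whether your familiar architect pointed on his quiet complex building"; it crosses a phrase boundary, so no single node in the tree spans exactly those words.

No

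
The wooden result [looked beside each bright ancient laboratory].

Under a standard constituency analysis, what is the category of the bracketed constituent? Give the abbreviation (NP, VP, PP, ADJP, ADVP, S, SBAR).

"looked" is the head of the bracketed span, so the span is a verb phrase: VP.

VP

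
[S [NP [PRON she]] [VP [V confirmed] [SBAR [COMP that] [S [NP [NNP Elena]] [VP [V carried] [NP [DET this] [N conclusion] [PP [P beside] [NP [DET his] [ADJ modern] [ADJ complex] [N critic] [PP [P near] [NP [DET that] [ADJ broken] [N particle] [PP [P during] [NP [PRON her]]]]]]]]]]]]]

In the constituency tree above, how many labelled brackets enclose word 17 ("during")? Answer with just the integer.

The word sits inside P, which is inside PP, inside NP, inside PP, inside NP, inside PP, inside NP, inside VP, inside S, inside SBAR, inside VP, inside S — 12 brackets in all.

12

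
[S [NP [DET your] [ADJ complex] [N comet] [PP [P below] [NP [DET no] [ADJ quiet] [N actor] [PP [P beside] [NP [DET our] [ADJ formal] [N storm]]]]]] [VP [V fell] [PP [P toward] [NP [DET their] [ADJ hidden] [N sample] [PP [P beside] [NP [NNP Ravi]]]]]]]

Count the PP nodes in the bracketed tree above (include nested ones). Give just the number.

Listing each PP by its span: [PP below no quiet actor beside our formal storm]; [PP beside our formal storm]; [PP toward their hidden sample beside Ravi]; [PP beside Ravi] — that makes 4.

4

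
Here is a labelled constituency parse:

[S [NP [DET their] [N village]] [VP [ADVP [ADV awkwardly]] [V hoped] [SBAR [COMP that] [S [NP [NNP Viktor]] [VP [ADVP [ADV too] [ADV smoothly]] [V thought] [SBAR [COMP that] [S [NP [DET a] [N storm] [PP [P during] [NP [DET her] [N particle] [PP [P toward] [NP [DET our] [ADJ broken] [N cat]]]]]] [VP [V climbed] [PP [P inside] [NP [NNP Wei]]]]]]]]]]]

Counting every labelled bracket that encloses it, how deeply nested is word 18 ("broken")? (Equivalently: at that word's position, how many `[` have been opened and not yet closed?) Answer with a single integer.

13

Counting open brackets not yet closed at "broken": [S [VP [SBAR [S [VP [SBAR [S [NP [PP [NP [PP [NP [ADJ = 13.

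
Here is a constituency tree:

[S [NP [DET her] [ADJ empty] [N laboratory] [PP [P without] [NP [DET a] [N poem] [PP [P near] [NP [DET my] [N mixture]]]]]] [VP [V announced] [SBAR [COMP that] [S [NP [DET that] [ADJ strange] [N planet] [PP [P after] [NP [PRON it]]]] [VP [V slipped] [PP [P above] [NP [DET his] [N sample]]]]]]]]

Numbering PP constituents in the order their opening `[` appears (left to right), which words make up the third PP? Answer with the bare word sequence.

Opening `[PP` markers occur at word positions 4, 7, 15, 18; the third of these opens the constituent [PP after it].

after it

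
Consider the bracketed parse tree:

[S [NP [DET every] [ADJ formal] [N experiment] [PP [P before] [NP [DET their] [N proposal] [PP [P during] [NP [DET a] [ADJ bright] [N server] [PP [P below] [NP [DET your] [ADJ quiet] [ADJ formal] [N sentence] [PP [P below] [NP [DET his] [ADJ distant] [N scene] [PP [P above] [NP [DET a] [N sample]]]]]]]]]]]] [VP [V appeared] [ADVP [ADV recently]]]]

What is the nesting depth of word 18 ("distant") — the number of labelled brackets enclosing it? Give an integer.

The word sits inside ADJ, which is inside NP, inside PP, inside NP, inside PP, inside NP, inside PP, inside NP, inside PP, inside NP, inside S — 11 brackets in all.

11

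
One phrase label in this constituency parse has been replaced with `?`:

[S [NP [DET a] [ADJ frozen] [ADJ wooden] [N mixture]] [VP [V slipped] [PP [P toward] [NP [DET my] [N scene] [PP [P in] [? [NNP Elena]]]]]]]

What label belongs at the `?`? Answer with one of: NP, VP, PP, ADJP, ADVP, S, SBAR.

NP

Looking at what the `?` directly dominates — NNP 'Elena' — this is a noun phrase (NP).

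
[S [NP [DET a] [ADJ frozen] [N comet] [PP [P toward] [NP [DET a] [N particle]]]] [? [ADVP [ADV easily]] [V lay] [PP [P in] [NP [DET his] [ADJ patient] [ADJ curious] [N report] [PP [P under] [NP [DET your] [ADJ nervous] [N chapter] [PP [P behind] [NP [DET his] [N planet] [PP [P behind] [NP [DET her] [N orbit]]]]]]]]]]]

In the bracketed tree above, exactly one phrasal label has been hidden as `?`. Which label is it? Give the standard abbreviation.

VP

The `?` node immediately contains: ADVP, V 'lay', PP. That is the internal structure of a verb phrase, so the label is VP.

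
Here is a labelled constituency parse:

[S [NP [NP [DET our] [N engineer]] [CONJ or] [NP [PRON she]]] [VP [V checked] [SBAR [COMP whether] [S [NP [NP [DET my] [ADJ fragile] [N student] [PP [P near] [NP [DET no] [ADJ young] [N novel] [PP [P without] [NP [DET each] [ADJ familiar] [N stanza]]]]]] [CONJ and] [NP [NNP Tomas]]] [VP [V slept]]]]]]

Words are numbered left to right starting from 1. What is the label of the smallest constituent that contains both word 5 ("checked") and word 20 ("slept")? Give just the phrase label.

VP

Word 5 lies under S → VP → V; word 20 lies under S → VP → SBAR → S → VP → V. The lowest shared node is the VP.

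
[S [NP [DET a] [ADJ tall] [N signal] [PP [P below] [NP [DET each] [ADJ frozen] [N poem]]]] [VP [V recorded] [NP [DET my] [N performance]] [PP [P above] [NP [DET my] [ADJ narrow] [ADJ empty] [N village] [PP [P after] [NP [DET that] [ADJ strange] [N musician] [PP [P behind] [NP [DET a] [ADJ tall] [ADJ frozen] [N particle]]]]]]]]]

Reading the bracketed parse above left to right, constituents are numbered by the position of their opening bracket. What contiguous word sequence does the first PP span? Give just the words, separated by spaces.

below each frozen poem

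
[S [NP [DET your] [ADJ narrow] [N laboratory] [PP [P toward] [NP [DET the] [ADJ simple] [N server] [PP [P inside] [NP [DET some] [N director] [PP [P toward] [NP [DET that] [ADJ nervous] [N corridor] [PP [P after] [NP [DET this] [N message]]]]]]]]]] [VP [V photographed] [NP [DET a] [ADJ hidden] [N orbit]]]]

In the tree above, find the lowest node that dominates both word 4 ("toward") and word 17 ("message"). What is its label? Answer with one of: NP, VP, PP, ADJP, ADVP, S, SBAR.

PP

The smallest bracket enclosing both words is [PP toward the simple server inside some director toward that nervous corridor after this message], so the label is PP.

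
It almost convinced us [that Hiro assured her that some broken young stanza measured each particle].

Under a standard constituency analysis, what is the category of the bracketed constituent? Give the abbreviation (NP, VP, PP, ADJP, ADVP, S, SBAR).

SBAR

"that" is the head of the bracketed span, so the span is a subordinate clause: SBAR.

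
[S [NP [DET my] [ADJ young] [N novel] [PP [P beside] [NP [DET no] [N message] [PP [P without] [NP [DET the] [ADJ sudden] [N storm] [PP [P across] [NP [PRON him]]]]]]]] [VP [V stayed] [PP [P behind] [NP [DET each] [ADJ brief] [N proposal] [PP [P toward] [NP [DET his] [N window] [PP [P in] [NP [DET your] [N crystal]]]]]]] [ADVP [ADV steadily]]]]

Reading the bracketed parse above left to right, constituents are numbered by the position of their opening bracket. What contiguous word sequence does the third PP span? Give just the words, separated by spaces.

across him

Opening `[PP` markers occur at word positions 4, 7, 11, 14, 18, 21; the third of these opens the constituent [PP across him].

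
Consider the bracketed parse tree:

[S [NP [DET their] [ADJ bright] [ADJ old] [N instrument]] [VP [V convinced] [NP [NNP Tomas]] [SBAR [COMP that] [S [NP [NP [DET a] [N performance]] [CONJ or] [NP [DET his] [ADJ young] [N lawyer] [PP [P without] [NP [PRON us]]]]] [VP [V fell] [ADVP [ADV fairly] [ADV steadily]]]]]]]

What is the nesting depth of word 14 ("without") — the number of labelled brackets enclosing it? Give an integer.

8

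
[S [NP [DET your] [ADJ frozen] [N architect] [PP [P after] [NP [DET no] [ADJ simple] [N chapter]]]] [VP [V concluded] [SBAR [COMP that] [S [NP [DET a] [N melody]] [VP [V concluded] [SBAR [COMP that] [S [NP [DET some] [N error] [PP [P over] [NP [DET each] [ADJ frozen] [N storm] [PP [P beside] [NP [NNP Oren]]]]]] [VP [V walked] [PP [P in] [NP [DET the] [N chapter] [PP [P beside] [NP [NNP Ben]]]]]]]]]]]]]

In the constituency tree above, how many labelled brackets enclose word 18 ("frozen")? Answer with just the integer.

The word sits inside ADJ, which is inside NP, inside PP, inside NP, inside S, inside SBAR, inside VP, inside S, inside SBAR, inside VP, inside S — 11 brackets in all.

11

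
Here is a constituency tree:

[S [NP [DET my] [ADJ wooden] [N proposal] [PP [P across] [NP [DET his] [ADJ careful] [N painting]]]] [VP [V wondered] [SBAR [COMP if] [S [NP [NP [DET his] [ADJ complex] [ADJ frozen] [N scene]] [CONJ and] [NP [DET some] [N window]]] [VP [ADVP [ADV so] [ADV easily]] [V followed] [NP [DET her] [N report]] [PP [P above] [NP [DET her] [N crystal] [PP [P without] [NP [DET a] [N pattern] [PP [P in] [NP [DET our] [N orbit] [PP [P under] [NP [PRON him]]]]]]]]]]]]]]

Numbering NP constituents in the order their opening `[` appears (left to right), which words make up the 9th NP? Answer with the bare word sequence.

Opening `[NP` markers occur at word positions 1, 5, 10, 10, 15, 20, 23, 26, 29, 32; the 9th of these opens the constituent [NP our orbit under him].

our orbit under him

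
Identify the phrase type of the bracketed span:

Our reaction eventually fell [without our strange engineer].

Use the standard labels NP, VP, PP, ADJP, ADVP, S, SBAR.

PP

The bracketed span "without our strange engineer" is headed by "without", making it a prepositional phrase (PP).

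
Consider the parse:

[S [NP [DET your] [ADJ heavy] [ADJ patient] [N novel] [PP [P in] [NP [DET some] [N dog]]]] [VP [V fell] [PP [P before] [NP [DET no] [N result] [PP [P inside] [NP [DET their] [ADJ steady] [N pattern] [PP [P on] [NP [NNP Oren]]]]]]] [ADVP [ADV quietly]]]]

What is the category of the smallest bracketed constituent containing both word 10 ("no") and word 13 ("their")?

NP

Word 10 lies under S → VP → PP → NP → DET; word 13 lies under S → VP → PP → NP → PP → NP → DET. The lowest shared node is the NP.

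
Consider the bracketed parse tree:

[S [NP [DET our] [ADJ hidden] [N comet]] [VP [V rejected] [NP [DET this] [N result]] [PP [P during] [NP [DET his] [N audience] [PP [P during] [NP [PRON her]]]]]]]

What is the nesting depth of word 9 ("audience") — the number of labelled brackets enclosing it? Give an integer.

5

Path from the root down to the word: S → VP → PP → NP → N. That is 5 enclosing brackets.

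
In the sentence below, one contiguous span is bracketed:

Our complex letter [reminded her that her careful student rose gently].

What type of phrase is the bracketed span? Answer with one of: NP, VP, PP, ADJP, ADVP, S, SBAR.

VP

The bracketed span "reminded her that her careful student rose gently" is headed by "reminded", making it a verb phrase (VP).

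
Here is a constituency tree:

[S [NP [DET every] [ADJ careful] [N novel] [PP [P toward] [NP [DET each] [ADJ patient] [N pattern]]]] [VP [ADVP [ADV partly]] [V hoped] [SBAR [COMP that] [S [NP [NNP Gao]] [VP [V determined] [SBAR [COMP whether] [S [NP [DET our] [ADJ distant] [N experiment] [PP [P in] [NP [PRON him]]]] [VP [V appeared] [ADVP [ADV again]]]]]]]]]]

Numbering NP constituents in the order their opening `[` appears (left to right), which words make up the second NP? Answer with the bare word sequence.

each patient pattern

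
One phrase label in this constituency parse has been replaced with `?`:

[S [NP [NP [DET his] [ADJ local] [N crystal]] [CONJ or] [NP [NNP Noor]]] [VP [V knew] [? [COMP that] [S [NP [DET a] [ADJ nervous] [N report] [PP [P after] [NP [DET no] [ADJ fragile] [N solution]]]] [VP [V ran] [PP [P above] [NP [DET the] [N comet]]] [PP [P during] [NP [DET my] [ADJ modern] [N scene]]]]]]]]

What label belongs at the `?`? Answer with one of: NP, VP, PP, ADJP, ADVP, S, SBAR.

Looking at what the `?` directly dominates — COMP 'that', S — this is a subordinate clause (SBAR).

SBAR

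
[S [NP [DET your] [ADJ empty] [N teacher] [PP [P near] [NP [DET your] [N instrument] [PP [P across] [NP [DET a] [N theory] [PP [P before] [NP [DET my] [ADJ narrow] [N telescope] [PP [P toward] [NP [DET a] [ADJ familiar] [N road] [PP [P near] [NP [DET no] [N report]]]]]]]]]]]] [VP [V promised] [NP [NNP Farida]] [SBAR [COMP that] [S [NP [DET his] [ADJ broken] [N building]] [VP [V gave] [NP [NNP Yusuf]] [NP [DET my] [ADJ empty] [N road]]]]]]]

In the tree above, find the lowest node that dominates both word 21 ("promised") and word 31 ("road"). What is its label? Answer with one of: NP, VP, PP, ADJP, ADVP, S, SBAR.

VP

Both words fall inside [VP promised Farida that his broken building gave Yusuf my empty road] (words 21–31), and no smaller constituent contains them both. Label: VP.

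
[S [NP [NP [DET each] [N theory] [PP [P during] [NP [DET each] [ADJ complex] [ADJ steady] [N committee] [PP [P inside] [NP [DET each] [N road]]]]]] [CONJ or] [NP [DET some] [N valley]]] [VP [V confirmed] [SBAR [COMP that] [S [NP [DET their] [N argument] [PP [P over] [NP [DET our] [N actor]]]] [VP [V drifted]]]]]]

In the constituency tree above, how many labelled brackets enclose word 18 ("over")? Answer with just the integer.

7

Path from the root down to the word: S → VP → SBAR → S → NP → PP → P. That is 7 enclosing brackets.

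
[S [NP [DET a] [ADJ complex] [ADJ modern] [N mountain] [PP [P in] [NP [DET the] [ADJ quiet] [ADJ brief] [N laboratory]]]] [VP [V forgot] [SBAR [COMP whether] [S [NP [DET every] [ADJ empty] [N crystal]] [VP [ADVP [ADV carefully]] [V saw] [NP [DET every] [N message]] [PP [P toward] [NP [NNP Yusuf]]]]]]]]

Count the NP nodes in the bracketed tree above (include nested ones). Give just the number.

Listing each NP by its span: [NP a complex modern mountain in the quiet brief laboratory]; [NP the quiet brief laboratory]; [NP every empty crystal]; [NP every message]; [NP Yusuf] — that makes 5.

5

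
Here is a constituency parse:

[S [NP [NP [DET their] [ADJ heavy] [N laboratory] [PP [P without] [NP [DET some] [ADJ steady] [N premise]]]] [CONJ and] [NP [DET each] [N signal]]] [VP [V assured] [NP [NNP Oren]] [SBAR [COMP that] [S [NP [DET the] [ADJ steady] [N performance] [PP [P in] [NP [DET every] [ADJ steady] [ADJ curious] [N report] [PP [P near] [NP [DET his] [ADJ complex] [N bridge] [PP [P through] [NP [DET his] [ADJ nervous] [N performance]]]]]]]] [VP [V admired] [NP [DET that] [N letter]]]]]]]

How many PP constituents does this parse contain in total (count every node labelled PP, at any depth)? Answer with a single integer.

4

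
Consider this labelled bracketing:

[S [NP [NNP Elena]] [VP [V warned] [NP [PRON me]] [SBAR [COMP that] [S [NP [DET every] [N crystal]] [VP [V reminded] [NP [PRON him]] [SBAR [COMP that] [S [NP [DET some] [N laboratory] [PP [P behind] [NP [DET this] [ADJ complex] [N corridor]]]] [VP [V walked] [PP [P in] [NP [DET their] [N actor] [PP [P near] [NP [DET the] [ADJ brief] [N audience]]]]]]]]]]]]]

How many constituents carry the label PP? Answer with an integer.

3

The PP constituents are: [PP behind this complex corridor]; [PP in their actor near the brief audience]; [PP near the brief audience]. Total: 3.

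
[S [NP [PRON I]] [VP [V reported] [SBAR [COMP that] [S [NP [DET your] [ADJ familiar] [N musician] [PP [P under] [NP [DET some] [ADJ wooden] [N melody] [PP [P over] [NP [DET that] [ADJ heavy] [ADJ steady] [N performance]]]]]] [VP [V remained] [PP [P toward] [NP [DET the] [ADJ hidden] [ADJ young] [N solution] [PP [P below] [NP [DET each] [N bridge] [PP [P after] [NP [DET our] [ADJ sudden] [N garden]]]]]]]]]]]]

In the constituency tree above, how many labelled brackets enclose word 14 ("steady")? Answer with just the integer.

10

Path from the root down to the word: S → VP → SBAR → S → NP → PP → NP → PP → NP → ADJ. That is 10 enclosing brackets.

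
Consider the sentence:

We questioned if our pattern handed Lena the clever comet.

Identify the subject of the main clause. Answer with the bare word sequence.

In the main clause the verb is "questioned"; the NP preceding it, "we", is the subject.

we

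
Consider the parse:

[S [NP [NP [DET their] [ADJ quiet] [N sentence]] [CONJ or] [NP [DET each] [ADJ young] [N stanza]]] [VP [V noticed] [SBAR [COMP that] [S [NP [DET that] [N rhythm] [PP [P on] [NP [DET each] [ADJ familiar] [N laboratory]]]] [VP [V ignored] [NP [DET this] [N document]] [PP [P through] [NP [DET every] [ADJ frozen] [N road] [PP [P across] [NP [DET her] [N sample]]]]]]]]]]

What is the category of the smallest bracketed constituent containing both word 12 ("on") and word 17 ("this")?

S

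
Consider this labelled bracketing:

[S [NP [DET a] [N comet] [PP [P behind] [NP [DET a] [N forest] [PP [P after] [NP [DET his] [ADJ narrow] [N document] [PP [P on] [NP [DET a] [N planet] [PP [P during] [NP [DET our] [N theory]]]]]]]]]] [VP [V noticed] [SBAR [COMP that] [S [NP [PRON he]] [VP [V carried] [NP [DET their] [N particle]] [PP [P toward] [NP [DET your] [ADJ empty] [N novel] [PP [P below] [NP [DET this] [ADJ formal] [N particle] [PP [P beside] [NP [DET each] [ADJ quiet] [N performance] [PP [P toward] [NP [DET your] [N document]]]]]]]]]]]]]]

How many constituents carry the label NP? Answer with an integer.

11

Scanning left to right, an opening `[NP` appears at word positions 1, 4, 7, 11, 14, 18, 20, 23, 27, 31, 35 — 11 in total.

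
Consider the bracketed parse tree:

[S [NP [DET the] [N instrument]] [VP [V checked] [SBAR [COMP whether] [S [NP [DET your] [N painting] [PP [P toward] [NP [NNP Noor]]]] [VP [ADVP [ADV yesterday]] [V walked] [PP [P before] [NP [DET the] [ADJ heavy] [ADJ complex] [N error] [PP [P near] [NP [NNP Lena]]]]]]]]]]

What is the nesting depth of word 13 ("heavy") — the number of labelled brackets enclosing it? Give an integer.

8

Counting open brackets not yet closed at "heavy": [S [VP [SBAR [S [VP [PP [NP [ADJ = 8.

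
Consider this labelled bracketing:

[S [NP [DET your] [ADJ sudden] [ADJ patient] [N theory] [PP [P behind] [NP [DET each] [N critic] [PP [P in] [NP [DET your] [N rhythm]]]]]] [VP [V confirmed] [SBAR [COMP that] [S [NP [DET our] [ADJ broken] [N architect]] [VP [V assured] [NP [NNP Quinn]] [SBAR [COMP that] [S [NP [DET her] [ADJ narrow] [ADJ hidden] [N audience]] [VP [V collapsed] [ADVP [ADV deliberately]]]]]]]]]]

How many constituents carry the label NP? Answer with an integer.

6

The NP constituents are: [NP your sudden patient theory behind each critic in your rhythm]; [NP each critic in your rhythm]; [NP your rhythm]; [NP our broken architect]; [NP Quinn]; [NP her narrow hidden audience]. Total: 6.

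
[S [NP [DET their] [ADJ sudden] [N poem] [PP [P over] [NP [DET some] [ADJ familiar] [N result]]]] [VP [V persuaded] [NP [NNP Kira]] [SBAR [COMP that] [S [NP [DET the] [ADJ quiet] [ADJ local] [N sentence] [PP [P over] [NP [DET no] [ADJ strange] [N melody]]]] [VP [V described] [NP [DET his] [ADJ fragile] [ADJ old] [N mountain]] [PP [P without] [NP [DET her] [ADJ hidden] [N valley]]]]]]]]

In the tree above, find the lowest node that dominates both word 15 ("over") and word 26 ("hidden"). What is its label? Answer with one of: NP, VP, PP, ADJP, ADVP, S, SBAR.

The smallest bracket enclosing both words is [S the quiet local sentence over no strange melody described his fragile old mountain without her hidden valley], so the label is S.

S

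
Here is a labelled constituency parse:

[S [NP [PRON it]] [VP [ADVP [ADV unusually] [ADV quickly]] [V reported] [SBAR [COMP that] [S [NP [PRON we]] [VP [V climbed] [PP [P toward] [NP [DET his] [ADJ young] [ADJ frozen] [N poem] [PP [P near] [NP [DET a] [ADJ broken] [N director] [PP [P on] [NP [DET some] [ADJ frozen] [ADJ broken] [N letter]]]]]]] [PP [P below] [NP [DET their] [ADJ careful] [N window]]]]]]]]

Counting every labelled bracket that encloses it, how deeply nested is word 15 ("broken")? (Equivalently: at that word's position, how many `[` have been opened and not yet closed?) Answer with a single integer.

10

Path from the root down to the word: S → VP → SBAR → S → VP → PP → NP → PP → NP → ADJ. That is 10 enclosing brackets.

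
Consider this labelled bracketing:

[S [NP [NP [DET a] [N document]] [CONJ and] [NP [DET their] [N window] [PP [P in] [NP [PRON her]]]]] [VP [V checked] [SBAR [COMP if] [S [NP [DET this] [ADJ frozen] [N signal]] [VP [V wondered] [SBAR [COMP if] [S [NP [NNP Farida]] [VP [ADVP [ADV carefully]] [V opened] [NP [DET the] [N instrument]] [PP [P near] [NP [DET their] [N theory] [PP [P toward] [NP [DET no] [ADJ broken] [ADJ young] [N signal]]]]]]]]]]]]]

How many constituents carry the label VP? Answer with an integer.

3

Scanning left to right, an opening `[VP` appears at word positions 8, 13, 16 — 3 in total.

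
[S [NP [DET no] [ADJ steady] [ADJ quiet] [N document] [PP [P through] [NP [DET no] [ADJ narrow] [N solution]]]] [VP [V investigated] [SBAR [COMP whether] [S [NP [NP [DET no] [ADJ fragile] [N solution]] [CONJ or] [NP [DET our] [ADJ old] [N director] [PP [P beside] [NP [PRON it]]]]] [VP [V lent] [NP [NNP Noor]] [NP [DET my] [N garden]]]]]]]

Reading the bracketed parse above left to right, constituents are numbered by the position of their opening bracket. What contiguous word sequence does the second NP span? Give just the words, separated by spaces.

Opening `[NP` markers occur at word positions 1, 6, 11, 11, 15, 19, 21, 22; the second of these opens the constituent [NP no narrow solution].

no narrow solution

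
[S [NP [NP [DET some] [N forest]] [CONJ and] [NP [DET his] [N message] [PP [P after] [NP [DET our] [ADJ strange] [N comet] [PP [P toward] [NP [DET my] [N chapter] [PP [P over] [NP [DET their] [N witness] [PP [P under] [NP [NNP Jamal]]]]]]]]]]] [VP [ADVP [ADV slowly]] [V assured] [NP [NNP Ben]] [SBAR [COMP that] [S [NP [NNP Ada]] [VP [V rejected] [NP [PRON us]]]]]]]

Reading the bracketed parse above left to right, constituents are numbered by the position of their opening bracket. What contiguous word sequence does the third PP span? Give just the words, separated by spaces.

The PP opening brackets appear, in order, over: "after our strange comet toward my chapter over their witness under Jamal"; "toward my chapter over their witness under Jamal"; "over their witness under Jamal"; "under Jamal". The third one spans "over their witness under Jamal".

over their witness under Jamal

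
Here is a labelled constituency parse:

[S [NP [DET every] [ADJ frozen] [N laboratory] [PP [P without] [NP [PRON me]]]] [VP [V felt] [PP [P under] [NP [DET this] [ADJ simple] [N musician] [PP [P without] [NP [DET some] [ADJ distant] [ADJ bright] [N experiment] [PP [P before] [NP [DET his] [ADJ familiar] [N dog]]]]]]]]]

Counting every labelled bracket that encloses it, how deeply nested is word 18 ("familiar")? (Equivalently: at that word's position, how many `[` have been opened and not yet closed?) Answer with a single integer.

9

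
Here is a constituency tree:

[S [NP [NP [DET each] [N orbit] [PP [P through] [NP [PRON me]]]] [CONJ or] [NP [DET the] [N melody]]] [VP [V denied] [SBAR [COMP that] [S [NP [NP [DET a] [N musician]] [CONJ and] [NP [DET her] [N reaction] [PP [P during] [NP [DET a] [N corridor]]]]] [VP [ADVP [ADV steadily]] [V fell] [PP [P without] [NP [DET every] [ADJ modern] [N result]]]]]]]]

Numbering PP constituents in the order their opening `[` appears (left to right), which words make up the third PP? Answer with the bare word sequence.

Opening `[PP` markers occur at word positions 3, 15, 20; the third of these opens the constituent [PP without every modern result].

without every modern result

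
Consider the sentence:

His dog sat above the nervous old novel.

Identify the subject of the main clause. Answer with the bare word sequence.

his dog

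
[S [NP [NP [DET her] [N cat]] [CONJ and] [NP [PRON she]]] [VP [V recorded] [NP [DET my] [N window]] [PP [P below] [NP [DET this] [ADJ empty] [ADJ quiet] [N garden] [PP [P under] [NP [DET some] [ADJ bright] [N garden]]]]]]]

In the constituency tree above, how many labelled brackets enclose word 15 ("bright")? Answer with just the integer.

7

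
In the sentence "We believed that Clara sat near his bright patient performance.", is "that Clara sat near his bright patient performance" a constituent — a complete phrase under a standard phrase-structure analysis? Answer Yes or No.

"that Clara sat near his bright patient performance" is exactly the subordinate clause [SBAR that Clara sat near his bright patient performance], a complete constituent.

Yes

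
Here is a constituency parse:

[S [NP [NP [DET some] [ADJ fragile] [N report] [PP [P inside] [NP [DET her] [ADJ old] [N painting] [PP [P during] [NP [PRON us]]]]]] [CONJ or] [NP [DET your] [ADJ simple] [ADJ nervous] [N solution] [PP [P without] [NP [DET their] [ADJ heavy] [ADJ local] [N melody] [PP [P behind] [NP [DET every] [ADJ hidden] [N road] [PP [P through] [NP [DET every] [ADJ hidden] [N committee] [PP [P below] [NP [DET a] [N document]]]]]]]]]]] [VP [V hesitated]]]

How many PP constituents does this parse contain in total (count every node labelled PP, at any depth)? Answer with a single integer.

6

Scanning left to right, an opening `[PP` appears at word positions 4, 8, 15, 20, 24, 28 — 6 in total.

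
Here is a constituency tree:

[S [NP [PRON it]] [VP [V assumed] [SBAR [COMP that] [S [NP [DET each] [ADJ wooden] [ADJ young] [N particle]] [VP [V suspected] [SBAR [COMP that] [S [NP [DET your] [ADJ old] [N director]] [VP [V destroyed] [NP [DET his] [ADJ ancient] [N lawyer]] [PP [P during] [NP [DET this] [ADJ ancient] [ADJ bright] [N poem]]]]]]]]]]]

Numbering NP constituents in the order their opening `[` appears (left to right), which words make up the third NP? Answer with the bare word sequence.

The NP opening brackets appear, in order, over: "it"; "each wooden young particle"; "your old director"; "his ancient lawyer"; "this ancient bright poem". The third one spans "your old director".

your old director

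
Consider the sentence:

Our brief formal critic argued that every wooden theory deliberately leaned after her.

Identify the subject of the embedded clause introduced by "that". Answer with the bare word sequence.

every wooden theory

The subject of the embedded clause introduced by "that" is the NP immediately before the verb "leaned": "every wooden theory".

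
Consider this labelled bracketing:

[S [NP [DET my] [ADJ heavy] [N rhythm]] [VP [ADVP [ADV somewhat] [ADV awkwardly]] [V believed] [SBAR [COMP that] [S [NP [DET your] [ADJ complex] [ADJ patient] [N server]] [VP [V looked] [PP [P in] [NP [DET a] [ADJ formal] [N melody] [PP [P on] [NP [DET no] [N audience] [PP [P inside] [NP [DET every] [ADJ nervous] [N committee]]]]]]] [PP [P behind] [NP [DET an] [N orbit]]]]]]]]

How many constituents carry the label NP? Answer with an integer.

The NP constituents are: [NP my heavy rhythm]; [NP your complex patient server]; [NP a formal melody on no audience inside every nervous committee]; [NP no audience inside every nervous committee]; [NP every nervous committee]; [NP an orbit]. Total: 6.

6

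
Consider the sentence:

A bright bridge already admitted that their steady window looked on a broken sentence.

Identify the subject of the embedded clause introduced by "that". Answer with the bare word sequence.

In the embedded clause introduced by "that" the verb is "looked"; the NP preceding it, "their steady window", is the subject.

their steady window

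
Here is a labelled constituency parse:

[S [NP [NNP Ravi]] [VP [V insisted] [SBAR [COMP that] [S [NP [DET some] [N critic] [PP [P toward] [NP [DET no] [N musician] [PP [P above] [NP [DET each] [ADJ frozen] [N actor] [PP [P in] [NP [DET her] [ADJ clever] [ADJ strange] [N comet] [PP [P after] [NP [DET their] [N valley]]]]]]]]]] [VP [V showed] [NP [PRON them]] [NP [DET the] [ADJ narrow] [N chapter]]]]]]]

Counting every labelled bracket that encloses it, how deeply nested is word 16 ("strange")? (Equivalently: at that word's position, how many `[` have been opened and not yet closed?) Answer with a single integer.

12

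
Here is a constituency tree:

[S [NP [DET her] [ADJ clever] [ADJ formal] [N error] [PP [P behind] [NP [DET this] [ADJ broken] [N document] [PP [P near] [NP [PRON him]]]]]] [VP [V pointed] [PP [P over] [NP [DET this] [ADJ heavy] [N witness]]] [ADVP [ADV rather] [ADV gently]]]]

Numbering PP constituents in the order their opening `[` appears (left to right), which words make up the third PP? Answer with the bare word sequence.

The PP opening brackets appear, in order, over: "behind this broken document near him"; "near him"; "over this heavy witness". The third one spans "over this heavy witness".

over this heavy witness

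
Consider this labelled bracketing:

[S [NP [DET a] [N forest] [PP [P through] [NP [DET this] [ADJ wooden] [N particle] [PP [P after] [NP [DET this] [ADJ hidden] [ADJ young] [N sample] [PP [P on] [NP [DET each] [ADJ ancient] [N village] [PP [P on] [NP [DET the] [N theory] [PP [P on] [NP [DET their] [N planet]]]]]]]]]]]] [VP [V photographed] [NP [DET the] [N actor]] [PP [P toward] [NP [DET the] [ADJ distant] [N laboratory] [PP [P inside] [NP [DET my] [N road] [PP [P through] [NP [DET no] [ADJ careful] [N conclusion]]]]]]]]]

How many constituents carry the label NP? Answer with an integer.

10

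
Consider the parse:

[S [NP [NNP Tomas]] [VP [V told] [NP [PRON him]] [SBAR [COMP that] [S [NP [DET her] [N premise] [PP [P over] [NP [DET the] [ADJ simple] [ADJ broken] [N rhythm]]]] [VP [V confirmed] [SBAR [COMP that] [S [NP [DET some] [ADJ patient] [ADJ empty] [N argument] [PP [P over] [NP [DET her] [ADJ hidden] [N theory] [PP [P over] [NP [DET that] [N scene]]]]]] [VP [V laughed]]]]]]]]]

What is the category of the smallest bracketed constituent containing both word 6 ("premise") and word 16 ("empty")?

Both words fall inside [S her premise over the simple broken rhythm confirmed that some patient empty argument over her hidden theory over that scene laughed] (words 5–25), and no smaller constituent contains them both. Label: S.

S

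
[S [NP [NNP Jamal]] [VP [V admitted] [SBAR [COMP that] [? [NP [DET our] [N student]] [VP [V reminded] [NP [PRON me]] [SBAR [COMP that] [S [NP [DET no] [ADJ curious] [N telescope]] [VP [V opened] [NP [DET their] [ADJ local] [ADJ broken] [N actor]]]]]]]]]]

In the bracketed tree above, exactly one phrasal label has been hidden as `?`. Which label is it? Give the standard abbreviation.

A constituent whose immediate children are NP, VP is a clause: S.

S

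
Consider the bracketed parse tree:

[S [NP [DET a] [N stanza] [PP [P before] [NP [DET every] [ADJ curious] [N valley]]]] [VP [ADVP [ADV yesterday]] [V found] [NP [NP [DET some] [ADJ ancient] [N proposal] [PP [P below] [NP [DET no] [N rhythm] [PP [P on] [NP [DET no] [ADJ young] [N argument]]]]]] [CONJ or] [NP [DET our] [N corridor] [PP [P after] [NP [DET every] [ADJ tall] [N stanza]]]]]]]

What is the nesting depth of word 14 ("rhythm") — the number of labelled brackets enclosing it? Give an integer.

7

Counting open brackets not yet closed at "rhythm": [S [VP [NP [NP [PP [NP [N = 7.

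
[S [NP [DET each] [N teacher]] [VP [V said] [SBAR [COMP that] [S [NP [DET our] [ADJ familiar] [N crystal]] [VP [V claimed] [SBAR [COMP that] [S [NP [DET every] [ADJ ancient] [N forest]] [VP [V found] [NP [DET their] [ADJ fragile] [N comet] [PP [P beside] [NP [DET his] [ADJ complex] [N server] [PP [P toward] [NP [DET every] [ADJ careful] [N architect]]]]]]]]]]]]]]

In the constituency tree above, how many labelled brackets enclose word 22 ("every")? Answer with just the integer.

14

The word sits inside DET, which is inside NP, inside PP, inside NP, inside PP, inside NP, inside VP, inside S, inside SBAR, inside VP, inside S, inside SBAR, inside VP, inside S — 14 brackets in all.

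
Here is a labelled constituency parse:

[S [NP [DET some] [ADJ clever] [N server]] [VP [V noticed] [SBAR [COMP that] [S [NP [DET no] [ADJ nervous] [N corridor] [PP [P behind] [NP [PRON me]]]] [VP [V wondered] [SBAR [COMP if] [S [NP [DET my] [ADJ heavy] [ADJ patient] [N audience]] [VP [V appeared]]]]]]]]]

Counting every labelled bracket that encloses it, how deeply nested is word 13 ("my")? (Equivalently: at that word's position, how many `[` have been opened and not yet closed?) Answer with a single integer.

9

Path from the root down to the word: S → VP → SBAR → S → VP → SBAR → S → NP → DET. That is 9 enclosing brackets.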